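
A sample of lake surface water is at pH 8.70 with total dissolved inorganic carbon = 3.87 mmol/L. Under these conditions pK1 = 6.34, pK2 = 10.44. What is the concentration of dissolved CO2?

α₀ = 1 / (1 + K1/[H⁺] + K1K2/[H⁺]²) = 1 / (1 + 10^+2.36 + 10^+0.62)
   = 1 / (1 + 229.09 + 4.1687) = 1/234.26 = 0.004269
[CO2*] = α₀ × DIC = 0.004269 × 3.87 = 0.0165 mmol/L = 16.5 μmol/L

[CO2*] = 16.5 μmol/L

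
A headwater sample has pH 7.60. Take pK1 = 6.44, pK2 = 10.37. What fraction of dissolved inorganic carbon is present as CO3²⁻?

α₂ = 1 / (1 + [H⁺]/K2 + [H⁺]²/(K1K2)) = 1 / (1 + 10^+2.77 + 10^+1.61)
   = 1 / (1 + 588.84 + 40.738) = 1/630.58 = 0.001586

α₂ = 0.00159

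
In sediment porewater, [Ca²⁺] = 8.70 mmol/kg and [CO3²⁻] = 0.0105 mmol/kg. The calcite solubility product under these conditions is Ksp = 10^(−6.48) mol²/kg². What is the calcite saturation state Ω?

Ksp = 10^(−6.48) = 3.311×10^-7
Ω = [Ca²⁺][CO3²⁻]/Ksp = (8.70×10^-3)(0.0105×10^-3) / 3.311×10^-7 = 0.276

Ω = 0.276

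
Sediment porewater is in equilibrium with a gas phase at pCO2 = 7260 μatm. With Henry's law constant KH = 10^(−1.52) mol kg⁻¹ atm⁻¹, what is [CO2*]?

[CO2*] = 219 μmol/kg

KH = 10^(−1.52) = 3.020×10^-2 mol kg⁻¹ atm⁻¹
[CO2*] = KH · pCO2 = 3.020×10^-2 × 7260×10^-6 atm = 2.19×10^-4 mol/kg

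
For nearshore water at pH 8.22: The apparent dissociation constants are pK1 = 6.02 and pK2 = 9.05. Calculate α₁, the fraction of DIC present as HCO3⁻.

α₁ = 0.866

α₁ = 1 / (1 + [H⁺]/K1 + K2/[H⁺]) = 1 / (1 + 10^-2.20 + 10^-0.83)
   = 1 / (1 + 0.0063096 + 0.14791) = 1/1.1542 = 0.8664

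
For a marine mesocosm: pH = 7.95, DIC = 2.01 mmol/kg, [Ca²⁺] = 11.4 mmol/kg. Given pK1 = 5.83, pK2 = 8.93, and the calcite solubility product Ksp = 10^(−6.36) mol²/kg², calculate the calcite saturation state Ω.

α₂ = 1 / (1 + [H⁺]/K2 + [H⁺]²/(K1K2)) = 1 / (1 + 10^+0.98 + 10^-1.14)
   = 1 / (1 + 9.5499 + 0.072444) = 1/10.622 = 0.09414
[CO3²⁻] = α₂ × DIC = 0.09414 × 2.01 = 0.1892 mmol/kg
Ksp = 10^(−6.36) = 4.365×10^-7
Ω = [Ca²⁺][CO3²⁻]/Ksp = (11.4×10^-3)(1.892×10^-4) / 4.365×10^-7 = 4.94

Ω = 4.94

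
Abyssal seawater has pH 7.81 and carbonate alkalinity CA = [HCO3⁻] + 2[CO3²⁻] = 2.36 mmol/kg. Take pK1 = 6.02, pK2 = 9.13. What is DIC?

DIC = 2.29 mmol/kg

CA = [HCO3⁻] + 2[CO3²⁻] = (α₁ + 2α₂)·DIC
At pH 7.81: [H⁺]/K1 = 10^-1.79 = 0.016218, K2/[H⁺] = 10^-1.32 = 0.047863
α₁ = 1/(1 + 0.016218 + 0.047863) = 1/1.0641 = 0.9398; α₂ = α₁·K2/[H⁺] = 0.04498
α₁ + 2α₂ = 1.0297
DIC = CA / (α₁ + 2α₂) = 2.36 / 1.0297 = 2.29 mmol/kg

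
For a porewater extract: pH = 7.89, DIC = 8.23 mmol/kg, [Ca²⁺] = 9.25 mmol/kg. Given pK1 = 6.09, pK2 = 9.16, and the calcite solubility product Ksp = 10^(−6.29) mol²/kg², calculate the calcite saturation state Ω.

Ω = 7.45

α₂ = 1 / (1 + [H⁺]/K2 + [H⁺]²/(K1K2)) = 1 / (1 + 10^+1.27 + 10^-0.53)
   = 1 / (1 + 18.621 + 0.29512) = 1/19.916 = 0.05021
[CO3²⁻] = α₂ × DIC = 0.05021 × 8.23 = 0.4132 mmol/kg
Ksp = 10^(−6.29) = 5.129×10^-7
Ω = [Ca²⁺][CO3²⁻]/Ksp = (9.25×10^-3)(4.132×10^-4) / 5.129×10^-7 = 7.45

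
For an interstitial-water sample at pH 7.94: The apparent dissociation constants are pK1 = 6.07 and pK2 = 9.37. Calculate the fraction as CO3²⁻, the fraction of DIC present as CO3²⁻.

α₂ = 1 / (1 + [H⁺]/K2 + [H⁺]²/(K1K2)) = 1 / (1 + 10^+1.43 + 10^-0.44)
   = 1 / (1 + 26.915 + 0.36308) = 1/28.278 = 0.03536

α₂ = 0.0354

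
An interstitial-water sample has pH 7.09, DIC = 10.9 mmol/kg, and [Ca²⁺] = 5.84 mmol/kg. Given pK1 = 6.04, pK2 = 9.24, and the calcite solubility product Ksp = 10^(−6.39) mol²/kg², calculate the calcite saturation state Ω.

α₂ = 1 / (1 + [H⁺]/K2 + [H⁺]²/(K1K2)) = 1 / (1 + 10^+2.15 + 10^+1.10)
   = 1 / (1 + 141.25 + 12.589) = 1/154.84 = 0.006458
[CO3²⁻] = α₂ × DIC = 0.006458 × 10.9 = 0.07039 mmol/kg
Ksp = 10^(−6.39) = 4.074×10^-7
Ω = [Ca²⁺][CO3²⁻]/Ksp = (5.84×10^-3)(7.039×10^-5) / 4.074×10^-7 = 1.01

Ω = 1.01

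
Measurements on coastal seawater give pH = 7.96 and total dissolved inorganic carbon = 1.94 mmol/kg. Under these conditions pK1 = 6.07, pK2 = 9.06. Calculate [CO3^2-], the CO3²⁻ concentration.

α₂ = 1 / (1 + [H⁺]/K2 + [H⁺]²/(K1K2)) = 1 / (1 + 10^+1.10 + 10^-0.79)
   = 1 / (1 + 12.589 + 0.16218) = 1/13.751 = 0.07272
[CO3²⁻] = α₂ × DIC = 0.07272 × 1.94 = 0.141 mmol/kg

[CO3²⁻] = 0.141 mmol/kg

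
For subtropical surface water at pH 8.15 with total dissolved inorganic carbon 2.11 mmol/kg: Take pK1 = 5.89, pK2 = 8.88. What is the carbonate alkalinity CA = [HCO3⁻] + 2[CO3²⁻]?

CA = 2.43 mmol/kg

CA = [HCO3⁻] + 2[CO3²⁻] = (α₁ + 2α₂)·DIC
At pH 8.15: [H⁺]/K1 = 10^-2.26 = 0.0054954, K2/[H⁺] = 10^-0.73 = 0.18621
α₁ = 1/(1 + 0.0054954 + 0.18621) = 1/1.1917 = 0.8391; α₂ = α₁·K2/[H⁺] = 0.1563
α₁ + 2α₂ = 1.1516
CA = 1.1516 × 2.11 = 2.43 mmol/kg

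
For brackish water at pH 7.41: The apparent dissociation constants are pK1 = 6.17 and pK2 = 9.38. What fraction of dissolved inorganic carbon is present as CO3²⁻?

α₂ = 0.0100

α₂ = 1 / (1 + [H⁺]/K2 + [H⁺]²/(K1K2)) = 1 / (1 + 10^+1.97 + 10^+0.73)
   = 1 / (1 + 93.325 + 5.3703) = 1/99.696 = 0.01003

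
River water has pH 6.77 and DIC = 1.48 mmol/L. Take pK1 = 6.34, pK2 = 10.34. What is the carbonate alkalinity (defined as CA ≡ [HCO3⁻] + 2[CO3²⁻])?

CA = [HCO3⁻] + 2[CO3²⁻] = (α₁ + 2α₂)·DIC
At pH 6.77: [H⁺]/K1 = 10^-0.43 = 0.37154, K2/[H⁺] = 10^-3.57 = 0.00026915
α₁ = 1/(1 + 0.37154 + 0.00026915) = 1/1.3718 = 0.7290; α₂ = α₁·K2/[H⁺] = 0.0001962
α₁ + 2α₂ = 0.7294
CA = 0.7294 × 1.48 = 1.08 mmol/L

CA = 1.08 mmol/L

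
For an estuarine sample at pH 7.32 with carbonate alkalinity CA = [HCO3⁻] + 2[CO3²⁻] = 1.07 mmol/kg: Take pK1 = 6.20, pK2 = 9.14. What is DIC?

DIC = 1.13 mmol/kg

CA = [HCO3⁻] + 2[CO3²⁻] = (α₁ + 2α₂)·DIC
At pH 7.32: [H⁺]/K1 = 10^-1.12 = 0.075858, K2/[H⁺] = 10^-1.82 = 0.015136
α₁ = 1/(1 + 0.075858 + 0.015136) = 1/1.0910 = 0.9166; α₂ = α₁·K2/[H⁺] = 0.01387
α₁ + 2α₂ = 0.9443
DIC = CA / (α₁ + 2α₂) = 1.07 / 0.9443 = 1.13 mmol/kg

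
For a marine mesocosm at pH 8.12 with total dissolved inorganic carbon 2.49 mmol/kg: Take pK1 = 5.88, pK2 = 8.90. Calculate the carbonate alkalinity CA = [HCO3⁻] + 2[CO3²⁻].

CA = 2.83 mmol/kg

CA = [HCO3⁻] + 2[CO3²⁻] = (α₁ + 2α₂)·DIC
At pH 8.12: [H⁺]/K1 = 10^-2.24 = 0.0057544, K2/[H⁺] = 10^-0.78 = 0.16596
α₁ = 1/(1 + 0.0057544 + 0.16596) = 1/1.1717 = 0.8535; α₂ = α₁·K2/[H⁺] = 0.1416
α₁ + 2α₂ = 1.1367
CA = 1.1367 × 2.49 = 2.83 mmol/kg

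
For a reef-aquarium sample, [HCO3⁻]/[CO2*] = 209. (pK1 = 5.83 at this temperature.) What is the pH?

pH = 8.15

From K1 = [H⁺][HCO3⁻]/[CO2*]:  pH = pK1 + log₁₀([HCO3⁻]/[CO2*])
log₁₀(209) = +2.320
pH = 5.83 + (+2.320) = 8.15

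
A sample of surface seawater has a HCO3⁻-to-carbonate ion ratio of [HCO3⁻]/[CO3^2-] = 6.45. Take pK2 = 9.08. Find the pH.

pH = 8.27

From K2 = [H⁺][CO3^2-]/[HCO3⁻]:  pH = pK2 − log₁₀([HCO3⁻]/[CO3^2-])
log₁₀(6.45) = +0.810
pH = 9.08 − (+0.810) = 8.27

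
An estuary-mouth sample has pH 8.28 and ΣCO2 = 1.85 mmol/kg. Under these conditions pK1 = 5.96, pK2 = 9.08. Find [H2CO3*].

α₀ = 1 / (1 + K1/[H⁺] + K1K2/[H⁺]²) = 1 / (1 + 10^+2.32 + 10^+1.52)
   = 1 / (1 + 208.93 + 33.113) = 1/243.04 = 0.004115
[CO2*] = α₀ × DIC = 0.004115 × 1.85 = 0.00761 mmol/kg = 7.61 μmol/kg

[CO2*] = 7.61 μmol/kg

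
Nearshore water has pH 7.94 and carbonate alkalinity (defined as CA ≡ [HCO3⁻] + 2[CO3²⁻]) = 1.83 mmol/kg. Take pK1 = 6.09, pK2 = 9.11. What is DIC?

DIC = 1.74 mmol/kg

CA = [HCO3⁻] + 2[CO3²⁻] = (α₁ + 2α₂)·DIC
At pH 7.94: [H⁺]/K1 = 10^-1.85 = 0.014125, K2/[H⁺] = 10^-1.17 = 0.067608
α₁ = 1/(1 + 0.014125 + 0.067608) = 1/1.0817 = 0.9244; α₂ = α₁·K2/[H⁺] = 0.06250
α₁ + 2α₂ = 1.0494
DIC = CA / (α₁ + 2α₂) = 1.83 / 1.0494 = 1.74 mmol/kg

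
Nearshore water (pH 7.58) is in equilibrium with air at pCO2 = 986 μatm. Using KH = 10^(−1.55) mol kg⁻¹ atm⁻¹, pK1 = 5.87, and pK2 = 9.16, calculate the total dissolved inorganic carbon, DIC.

[CO2*] = KH · pCO2 = 10^(−1.55) × 986×10^-6 = 2.779×10^-5 mol/kg
α₀ = 1/(1 + K1/[H⁺] + K1K2/[H⁺]²) = 1/(1 + 10^+1.71 + 10^+0.13) = 0.01864
DIC = [CO2*]/α₀ = 2.779×10^-5 / 0.01864 = 1.49 mmol/kg

DIC = 1.49 mmol/kg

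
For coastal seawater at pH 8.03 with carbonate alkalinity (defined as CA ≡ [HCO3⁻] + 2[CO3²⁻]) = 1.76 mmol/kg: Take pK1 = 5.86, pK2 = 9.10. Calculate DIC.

DIC = 1.64 mmol/kg

CA = [HCO3⁻] + 2[CO3²⁻] = (α₁ + 2α₂)·DIC
At pH 8.03: [H⁺]/K1 = 10^-2.17 = 0.0067608, K2/[H⁺] = 10^-1.07 = 0.085114
α₁ = 1/(1 + 0.0067608 + 0.085114) = 1/1.0919 = 0.9159; α₂ = α₁·K2/[H⁺] = 0.07795
α₁ + 2α₂ = 1.0718
DIC = CA / (α₁ + 2α₂) = 1.76 / 1.0718 = 1.64 mmol/kg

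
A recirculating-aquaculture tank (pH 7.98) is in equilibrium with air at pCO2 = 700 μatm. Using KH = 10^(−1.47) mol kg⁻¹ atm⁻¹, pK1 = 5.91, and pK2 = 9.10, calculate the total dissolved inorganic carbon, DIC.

[CO2*] = KH · pCO2 = 10^(−1.47) × 700×10^-6 = 2.372×10^-5 mol/kg
α₀ = 1/(1 + K1/[H⁺] + K1K2/[H⁺]²) = 1/(1 + 10^+2.07 + 10^+0.95) = 0.007849
DIC = [CO2*]/α₀ = 2.372×10^-5 / 0.007849 = 3.02 mmol/kg

DIC = 3.02 mmol/kg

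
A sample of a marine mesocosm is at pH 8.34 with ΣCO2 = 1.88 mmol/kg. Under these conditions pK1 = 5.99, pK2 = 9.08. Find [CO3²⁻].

α₂ = 1 / (1 + [H⁺]/K2 + [H⁺]²/(K1K2)) = 1 / (1 + 10^+0.74 + 10^-1.61)
   = 1 / (1 + 5.4954 + 0.024547) = 1/6.5200 = 0.1534
[CO3²⁻] = α₂ × DIC = 0.1534 × 1.88 = 0.288 mmol/kg

[CO3²⁻] = 0.288 mmol/kg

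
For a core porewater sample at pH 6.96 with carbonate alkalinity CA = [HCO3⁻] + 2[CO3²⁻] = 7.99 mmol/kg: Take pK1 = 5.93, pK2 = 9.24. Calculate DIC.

DIC = 8.69 mmol/kg

CA = [HCO3⁻] + 2[CO3²⁻] = (α₁ + 2α₂)·DIC
At pH 6.96: [H⁺]/K1 = 10^-1.03 = 0.093325, K2/[H⁺] = 10^-2.28 = 0.0052481
α₁ = 1/(1 + 0.093325 + 0.0052481) = 1/1.0986 = 0.9103; α₂ = α₁·K2/[H⁺] = 0.004777
α₁ + 2α₂ = 0.9198
DIC = CA / (α₁ + 2α₂) = 7.99 / 0.9198 = 8.69 mmol/kg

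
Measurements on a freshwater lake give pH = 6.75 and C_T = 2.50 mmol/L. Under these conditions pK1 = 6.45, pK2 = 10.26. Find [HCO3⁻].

[HCO3⁻] = 1.67 mmol/L

α₁ = 1 / (1 + [H⁺]/K1 + K2/[H⁺]) = 1 / (1 + 10^-0.30 + 10^-3.51)
   = 1 / (1 + 0.50119 + 0.00030903) = 1/1.5015 = 0.6660
[HCO3⁻] = α₁ × DIC = 0.6660 × 2.50 = 1.67 mmol/L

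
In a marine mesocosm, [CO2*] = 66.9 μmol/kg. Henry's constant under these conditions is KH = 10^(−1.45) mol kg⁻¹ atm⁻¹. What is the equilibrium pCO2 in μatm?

KH = 10^(−1.45) = 3.548×10^-2 mol kg⁻¹ atm⁻¹
pCO2 = [CO2*]/KH = 66.9×10^-6 / 3.548×10^-2 = 1.89×10^-3 atm = 1890 μatm

pCO2 = 1890 μatm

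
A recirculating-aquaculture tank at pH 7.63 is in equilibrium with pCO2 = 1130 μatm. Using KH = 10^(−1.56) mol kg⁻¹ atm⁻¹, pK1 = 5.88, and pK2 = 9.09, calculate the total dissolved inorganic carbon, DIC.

DIC = 1.84 mmol/kg

[CO2*] = KH · pCO2 = 10^(−1.56) × 1130×10^-6 = 3.112×10^-5 mol/kg
α₀ = 1/(1 + K1/[H⁺] + K1K2/[H⁺]²) = 1/(1 + 10^+1.75 + 10^+0.29) = 0.01690
DIC = [CO2*]/α₀ = 3.112×10^-5 / 0.01690 = 1.84 mmol/kg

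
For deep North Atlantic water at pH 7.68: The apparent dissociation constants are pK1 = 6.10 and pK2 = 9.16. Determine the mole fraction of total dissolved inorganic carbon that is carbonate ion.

α₂ = 1 / (1 + [H⁺]/K2 + [H⁺]²/(K1K2)) = 1 / (1 + 10^+1.48 + 10^-0.10)
   = 1 / (1 + 30.200 + 0.79433) = 1/31.994 = 0.03126

α₂ = 0.0313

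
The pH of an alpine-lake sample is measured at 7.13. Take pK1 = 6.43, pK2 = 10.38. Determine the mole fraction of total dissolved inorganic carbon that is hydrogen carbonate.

α₁ = 1 / (1 + [H⁺]/K1 + K2/[H⁺]) = 1 / (1 + 10^-0.70 + 10^-3.25)
   = 1 / (1 + 0.19953 + 0.00056234) = 1/1.2001 = 0.8333

α₁ = 0.833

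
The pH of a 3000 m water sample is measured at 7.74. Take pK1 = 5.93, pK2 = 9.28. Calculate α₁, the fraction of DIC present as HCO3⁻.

α₁ = 0.958

α₁ = 1 / (1 + [H⁺]/K1 + K2/[H⁺]) = 1 / (1 + 10^-1.81 + 10^-1.54)
   = 1 / (1 + 0.015488 + 0.028840) = 1/1.0443 = 0.9576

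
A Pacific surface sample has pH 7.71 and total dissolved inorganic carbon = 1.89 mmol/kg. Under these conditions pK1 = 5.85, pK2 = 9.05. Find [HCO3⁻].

[HCO3⁻] = 1.78 mmol/kg

α₁ = 1 / (1 + [H⁺]/K1 + K2/[H⁺]) = 1 / (1 + 10^-1.86 + 10^-1.34)
   = 1 / (1 + 0.013804 + 0.045709) = 1/1.0595 = 0.9438
[HCO3⁻] = α₁ × DIC = 0.9438 × 1.89 = 1.78 mmol/kg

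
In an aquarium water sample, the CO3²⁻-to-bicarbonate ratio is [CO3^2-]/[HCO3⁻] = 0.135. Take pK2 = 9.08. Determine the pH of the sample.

pH = 8.21

From K2 = [H⁺][CO3^2-]/[HCO3⁻]:  pH = pK2 + log₁₀([CO3^2-]/[HCO3⁻])
log₁₀(0.135) = -0.870
pH = 9.08 + (-0.870) = 8.21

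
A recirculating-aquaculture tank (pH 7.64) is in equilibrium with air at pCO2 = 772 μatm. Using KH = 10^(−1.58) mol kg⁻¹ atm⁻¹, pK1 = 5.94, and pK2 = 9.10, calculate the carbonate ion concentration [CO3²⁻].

[CO2*] = KH · pCO2 = 10^(−1.58) × 772×10^-6 = 2.031×10^-5 mol/kg
α₀ = 1/(1 + K1/[H⁺] + K1K2/[H⁺]²) = 1/(1 + 10^+1.70 + 10^+0.24) = 0.01892
DIC = [CO2*]/α₀ = 2.031×10^-5 / 0.01892 = 1.073 mmol/kg
[CO3²⁻] = α₂·DIC; α₂ = 0.03288, so [CO3²⁻] = 0.03288 × 1.073 = 0.0353 mmol/kg

[CO3²⁻] = 0.0353 mmol/kg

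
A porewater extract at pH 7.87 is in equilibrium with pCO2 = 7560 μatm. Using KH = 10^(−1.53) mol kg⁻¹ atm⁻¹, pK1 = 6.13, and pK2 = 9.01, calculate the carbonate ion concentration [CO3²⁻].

[CO2*] = KH · pCO2 = 10^(−1.53) × 7560×10^-6 = 2.231×10^-4 mol/kg
α₀ = 1/(1 + K1/[H⁺] + K1K2/[H⁺]²) = 1/(1 + 10^+1.74 + 10^+0.60) = 0.01668
DIC = [CO2*]/α₀ = 2.231×10^-4 / 0.01668 = 13.37 mmol/kg
[CO3²⁻] = α₂·DIC; α₂ = 0.06642, so [CO3²⁻] = 0.06642 × 13.37 = 0.888 mmol/kg

[CO3²⁻] = 0.888 mmol/kg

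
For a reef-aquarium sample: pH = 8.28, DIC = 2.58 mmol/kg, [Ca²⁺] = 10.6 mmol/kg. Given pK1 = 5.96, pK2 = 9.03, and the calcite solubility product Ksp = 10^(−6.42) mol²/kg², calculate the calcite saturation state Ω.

α₂ = 1 / (1 + [H⁺]/K2 + [H⁺]²/(K1K2)) = 1 / (1 + 10^+0.75 + 10^-1.57)
   = 1 / (1 + 5.6234 + 0.026915) = 1/6.6503 = 0.1504
[CO3²⁻] = α₂ × DIC = 0.1504 × 2.58 = 0.3880 mmol/kg
Ksp = 10^(−6.42) = 3.802×10^-7
Ω = [Ca²⁺][CO3²⁻]/Ksp = (10.6×10^-3)(3.880×10^-4) / 3.802×10^-7 = 10.8

Ω = 10.8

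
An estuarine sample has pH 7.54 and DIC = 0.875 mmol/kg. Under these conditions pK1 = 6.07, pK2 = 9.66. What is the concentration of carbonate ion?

[CO3²⁻] = 6.37 μmol/kg

α₂ = 1 / (1 + [H⁺]/K2 + [H⁺]²/(K1K2)) = 1 / (1 + 10^+2.12 + 10^+0.65)
   = 1 / (1 + 131.83 + 4.4668) = 1/137.29 = 0.007284
[CO3²⁻] = α₂ × DIC = 0.007284 × 0.875 = 0.00637 mmol/kg = 6.37 μmol/kg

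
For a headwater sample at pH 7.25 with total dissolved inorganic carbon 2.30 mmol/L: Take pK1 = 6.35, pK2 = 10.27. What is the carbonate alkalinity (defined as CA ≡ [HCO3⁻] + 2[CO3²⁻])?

CA = 2.04 mmol/L

CA = [HCO3⁻] + 2[CO3²⁻] = (α₁ + 2α₂)·DIC
At pH 7.25: [H⁺]/K1 = 10^-0.90 = 0.12589, K2/[H⁺] = 10^-3.02 = 0.00095499
α₁ = 1/(1 + 0.12589 + 0.00095499) = 1/1.1268 = 0.8874; α₂ = α₁·K2/[H⁺] = 0.0008475
α₁ + 2α₂ = 0.8891
CA = 0.8891 × 2.30 = 2.04 mmol/L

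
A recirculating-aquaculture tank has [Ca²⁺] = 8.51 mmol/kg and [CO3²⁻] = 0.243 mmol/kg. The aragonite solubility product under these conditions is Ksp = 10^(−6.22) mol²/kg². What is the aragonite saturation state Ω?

Ω = 3.43

Ksp = 10^(−6.22) = 6.026×10^-7
Ω = [Ca²⁺][CO3²⁻]/Ksp = (8.51×10^-3)(0.243×10^-3) / 6.026×10^-7 = 3.43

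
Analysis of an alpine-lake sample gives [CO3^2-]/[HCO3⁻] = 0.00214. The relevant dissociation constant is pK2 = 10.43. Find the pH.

From K2 = [H⁺][CO3^2-]/[HCO3⁻]:  pH = pK2 + log₁₀([CO3^2-]/[HCO3⁻])
log₁₀(0.00214) = -2.670
pH = 10.43 + (-2.670) = 7.76

pH = 7.76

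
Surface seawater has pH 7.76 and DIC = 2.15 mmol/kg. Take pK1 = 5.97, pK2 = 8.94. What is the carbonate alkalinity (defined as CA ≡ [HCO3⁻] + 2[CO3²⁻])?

CA = 2.25 mmol/kg

CA = [HCO3⁻] + 2[CO3²⁻] = (α₁ + 2α₂)·DIC
At pH 7.76: [H⁺]/K1 = 10^-1.79 = 0.016218, K2/[H⁺] = 10^-1.18 = 0.066069
α₁ = 1/(1 + 0.016218 + 0.066069) = 1/1.0823 = 0.9240; α₂ = α₁·K2/[H⁺] = 0.06105
α₁ + 2α₂ = 1.0461
CA = 1.0461 × 2.15 = 2.25 mmol/kg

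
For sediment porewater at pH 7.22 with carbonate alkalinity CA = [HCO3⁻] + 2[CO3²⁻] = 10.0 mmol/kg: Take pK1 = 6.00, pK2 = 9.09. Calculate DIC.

CA = [HCO3⁻] + 2[CO3²⁻] = (α₁ + 2α₂)·DIC
At pH 7.22: [H⁺]/K1 = 10^-1.22 = 0.060256, K2/[H⁺] = 10^-1.87 = 0.013490
α₁ = 1/(1 + 0.060256 + 0.013490) = 1/1.0737 = 0.9313; α₂ = α₁·K2/[H⁺] = 0.01256
α₁ + 2α₂ = 0.9564
DIC = CA / (α₁ + 2α₂) = 10.0 / 0.9564 = 10.5 mmol/kg

DIC = 10.5 mmol/kg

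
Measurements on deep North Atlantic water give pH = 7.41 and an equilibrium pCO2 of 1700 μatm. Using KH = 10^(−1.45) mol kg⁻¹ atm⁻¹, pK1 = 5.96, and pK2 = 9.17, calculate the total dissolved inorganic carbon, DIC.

[CO2*] = KH · pCO2 = 10^(−1.45) × 1700×10^-6 = 6.032×10^-5 mol/kg
α₀ = 1/(1 + K1/[H⁺] + K1K2/[H⁺]²) = 1/(1 + 10^+1.45 + 10^-0.31) = 0.03370
DIC = [CO2*]/α₀ = 6.032×10^-5 / 0.03370 = 1.79 mmol/kg

DIC = 1.79 mmol/kg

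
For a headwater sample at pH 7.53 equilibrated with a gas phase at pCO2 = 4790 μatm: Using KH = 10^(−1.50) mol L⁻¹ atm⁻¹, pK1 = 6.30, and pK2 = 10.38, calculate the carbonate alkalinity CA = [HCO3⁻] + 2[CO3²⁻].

CA = 2.58 mmol/L

[CO2*] = KH · pCO2 = 10^(−1.50) × 4790×10^-6 = 1.515×10^-4 mol/L
α₀ = 1/(1 + K1/[H⁺] + K1K2/[H⁺]²) = 1/(1 + 10^+1.23 + 10^-1.62) = 0.05554
DIC = [CO2*]/α₀ = 1.515×10^-4 / 0.05554 = 2.727 mmol/L
CA = (α₁ + 2α₂)·DIC = (0.9431 + 2×0.001332) × 2.727 = 2.58 mmol/L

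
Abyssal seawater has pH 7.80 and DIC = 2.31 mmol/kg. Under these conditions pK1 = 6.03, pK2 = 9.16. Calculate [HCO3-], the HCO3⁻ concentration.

[HCO3⁻] = 2.18 mmol/kg

α₁ = 1 / (1 + [H⁺]/K1 + K2/[H⁺]) = 1 / (1 + 10^-1.77 + 10^-1.36)
   = 1 / (1 + 0.016982 + 0.043652) = 1/1.0606 = 0.9428
[HCO3⁻] = α₁ × DIC = 0.9428 × 2.31 = 2.18 mmol/kg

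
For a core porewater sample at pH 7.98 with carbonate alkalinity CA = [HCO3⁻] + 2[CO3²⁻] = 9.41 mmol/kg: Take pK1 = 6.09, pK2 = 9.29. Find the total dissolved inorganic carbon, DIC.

DIC = 9.10 mmol/kg

CA = [HCO3⁻] + 2[CO3²⁻] = (α₁ + 2α₂)·DIC
At pH 7.98: [H⁺]/K1 = 10^-1.89 = 0.012882, K2/[H⁺] = 10^-1.31 = 0.048978
α₁ = 1/(1 + 0.012882 + 0.048978) = 1/1.0619 = 0.9417; α₂ = α₁·K2/[H⁺] = 0.04612
α₁ + 2α₂ = 1.0340
DIC = CA / (α₁ + 2α₂) = 9.41 / 1.0340 = 9.10 mmol/kg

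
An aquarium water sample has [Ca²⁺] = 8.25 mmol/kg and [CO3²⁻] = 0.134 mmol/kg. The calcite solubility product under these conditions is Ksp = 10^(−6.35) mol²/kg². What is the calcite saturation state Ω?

Ω = 2.47

Ksp = 10^(−6.35) = 4.467×10^-7
Ω = [Ca²⁺][CO3²⁻]/Ksp = (8.25×10^-3)(0.134×10^-3) / 4.467×10^-7 = 2.47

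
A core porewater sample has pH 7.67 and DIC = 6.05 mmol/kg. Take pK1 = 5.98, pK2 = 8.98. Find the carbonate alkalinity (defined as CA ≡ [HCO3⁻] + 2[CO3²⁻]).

CA = 6.21 mmol/kg

CA = [HCO3⁻] + 2[CO3²⁻] = (α₁ + 2α₂)·DIC
At pH 7.67: [H⁺]/K1 = 10^-1.69 = 0.020417, K2/[H⁺] = 10^-1.31 = 0.048978
α₁ = 1/(1 + 0.020417 + 0.048978) = 1/1.0694 = 0.9351; α₂ = α₁·K2/[H⁺] = 0.04580
α₁ + 2α₂ = 1.0267
CA = 1.0267 × 6.05 = 6.21 mmol/kg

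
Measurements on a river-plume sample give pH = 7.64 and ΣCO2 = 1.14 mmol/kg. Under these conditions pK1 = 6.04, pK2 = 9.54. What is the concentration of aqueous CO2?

[CO2*] = 0.0276 mmol/kg

α₀ = 1 / (1 + K1/[H⁺] + K1K2/[H⁺]²) = 1 / (1 + 10^+1.60 + 10^-0.30)
   = 1 / (1 + 39.811 + 0.50119) = 1/41.312 = 0.02421
[CO2*] = α₀ × DIC = 0.02421 × 1.14 = 0.0276 mmol/kg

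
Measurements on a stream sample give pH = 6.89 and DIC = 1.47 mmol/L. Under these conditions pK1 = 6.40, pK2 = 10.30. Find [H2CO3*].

α₀ = 1 / (1 + K1/[H⁺] + K1K2/[H⁺]²) = 1 / (1 + 10^+0.49 + 10^-2.92)
   = 1 / (1 + 3.0903 + 0.0012023) = 1/4.0915 = 0.2444
[CO2*] = α₀ × DIC = 0.2444 × 1.47 = 0.359 mmol/L

[CO2*] = 0.359 mmol/L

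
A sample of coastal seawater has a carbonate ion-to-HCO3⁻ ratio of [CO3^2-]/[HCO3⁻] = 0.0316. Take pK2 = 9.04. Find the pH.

From K2 = [H⁺][CO3^2-]/[HCO3⁻]:  pH = pK2 + log₁₀([CO3^2-]/[HCO3⁻])
log₁₀(0.0316) = -1.500
pH = 9.04 + (-1.500) = 7.54

pH = 7.54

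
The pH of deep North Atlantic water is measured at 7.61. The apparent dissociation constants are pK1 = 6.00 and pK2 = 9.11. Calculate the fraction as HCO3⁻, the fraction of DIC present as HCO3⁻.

α₁ = 0.947

α₁ = 1 / (1 + [H⁺]/K1 + K2/[H⁺]) = 1 / (1 + 10^-1.61 + 10^-1.50)
   = 1 / (1 + 0.024547 + 0.031623) = 1/1.0562 = 0.9468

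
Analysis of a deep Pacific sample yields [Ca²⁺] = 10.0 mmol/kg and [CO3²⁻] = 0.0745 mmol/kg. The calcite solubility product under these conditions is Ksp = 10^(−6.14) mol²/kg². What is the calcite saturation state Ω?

Ksp = 10^(−6.14) = 7.244×10^-7
Ω = [Ca²⁺][CO3²⁻]/Ksp = (10.0×10^-3)(0.0745×10^-3) / 7.244×10^-7 = 1.03

Ω = 1.03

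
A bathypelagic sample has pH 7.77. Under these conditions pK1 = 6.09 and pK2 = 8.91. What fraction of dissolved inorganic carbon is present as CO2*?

α₀ = 1 / (1 + K1/[H⁺] + K1K2/[H⁺]²) = 1 / (1 + 10^+1.68 + 10^+0.54)
   = 1 / (1 + 47.863 + 3.4674) = 1/52.330 = 0.01911

α₀ = 0.0191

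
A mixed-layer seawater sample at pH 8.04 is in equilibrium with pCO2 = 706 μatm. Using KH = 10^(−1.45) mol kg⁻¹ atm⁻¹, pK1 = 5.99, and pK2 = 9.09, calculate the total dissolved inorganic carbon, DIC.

[CO2*] = KH · pCO2 = 10^(−1.45) × 706×10^-6 = 2.505×10^-5 mol/kg
α₀ = 1/(1 + K1/[H⁺] + K1K2/[H⁺]²) = 1/(1 + 10^+2.05 + 10^+1.00) = 0.008117
DIC = [CO2*]/α₀ = 2.505×10^-5 / 0.008117 = 3.09 mmol/kg

DIC = 3.09 mmol/kg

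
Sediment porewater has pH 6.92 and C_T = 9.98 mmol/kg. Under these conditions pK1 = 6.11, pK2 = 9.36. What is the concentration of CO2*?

[CO2*] = 1.33 mmol/kg

α₀ = 1 / (1 + K1/[H⁺] + K1K2/[H⁺]²) = 1 / (1 + 10^+0.81 + 10^-1.63)
   = 1 / (1 + 6.4565 + 0.023442) = 1/7.4800 = 0.1337
[CO2*] = α₀ × DIC = 0.1337 × 9.98 = 1.33 mmol/kg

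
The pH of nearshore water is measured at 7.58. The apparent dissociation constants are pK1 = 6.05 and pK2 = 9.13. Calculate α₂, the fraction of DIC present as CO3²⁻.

α₂ = 1 / (1 + [H⁺]/K2 + [H⁺]²/(K1K2)) = 1 / (1 + 10^+1.55 + 10^+0.02)
   = 1 / (1 + 35.481 + 1.0471) = 1/37.528 = 0.02665

α₂ = 0.0266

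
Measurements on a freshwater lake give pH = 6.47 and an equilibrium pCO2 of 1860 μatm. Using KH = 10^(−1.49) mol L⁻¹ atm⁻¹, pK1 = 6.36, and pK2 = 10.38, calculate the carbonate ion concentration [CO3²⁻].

[CO3²⁻] = 0.00954 μmol/L

[CO2*] = KH · pCO2 = 10^(−1.49) × 1860×10^-6 = 6.019×10^-5 mol/L
α₀ = 1/(1 + K1/[H⁺] + K1K2/[H⁺]²) = 1/(1 + 10^+0.11 + 10^-3.80) = 0.4370
DIC = [CO2*]/α₀ = 6.019×10^-5 / 0.4370 = 0.1377 mmol/L
[CO3²⁻] = α₂·DIC; α₂ = 6.926×10^-5, so [CO3²⁻] = 6.926×10^-5 × 0.1377 = 9.54×10^-6 mmol/L = 0.00954 μmol/L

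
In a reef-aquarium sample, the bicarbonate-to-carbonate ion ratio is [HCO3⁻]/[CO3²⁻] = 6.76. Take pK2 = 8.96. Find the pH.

From K2 = [H⁺][CO3²⁻]/[HCO3⁻]:  pH = pK2 − log₁₀([HCO3⁻]/[CO3²⁻])
log₁₀(6.76) = +0.830
pH = 8.96 − (+0.830) = 8.13

pH = 8.13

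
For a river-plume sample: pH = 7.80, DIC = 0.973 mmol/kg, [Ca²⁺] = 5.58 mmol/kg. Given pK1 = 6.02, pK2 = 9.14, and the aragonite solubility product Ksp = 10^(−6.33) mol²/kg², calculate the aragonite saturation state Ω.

Ω = 0.499

α₂ = 1 / (1 + [H⁺]/K2 + [H⁺]²/(K1K2)) = 1 / (1 + 10^+1.34 + 10^-0.44)
   = 1 / (1 + 21.878 + 0.36308) = 1/23.241 = 0.04303
[CO3²⁻] = α₂ × DIC = 0.04303 × 0.973 = 0.04187 mmol/kg
Ksp = 10^(−6.33) = 4.677×10^-7
Ω = [Ca²⁺][CO3²⁻]/Ksp = (5.58×10^-3)(4.187×10^-5) / 4.677×10^-7 = 0.499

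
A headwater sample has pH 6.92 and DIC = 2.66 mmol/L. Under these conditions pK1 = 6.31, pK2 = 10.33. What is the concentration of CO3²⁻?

[CO3²⁻] = 0.831 μmol/L

α₂ = 1 / (1 + [H⁺]/K2 + [H⁺]²/(K1K2)) = 1 / (1 + 10^+3.41 + 10^+2.80)
   = 1 / (1 + 2570.4 + 630.96) = 1/3202.4 = 0.0003123
[CO3²⁻] = α₂ × DIC = 0.0003123 × 2.66 = 0.000831 mmol/L = 0.831 μmol/L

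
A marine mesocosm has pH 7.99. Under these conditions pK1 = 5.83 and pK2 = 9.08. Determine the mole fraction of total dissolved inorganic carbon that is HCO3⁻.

α₁ = 1 / (1 + [H⁺]/K1 + K2/[H⁺]) = 1 / (1 + 10^-2.16 + 10^-1.09)
   = 1 / (1 + 0.0069183 + 0.081283) = 1/1.0882 = 0.9189

α₁ = 0.919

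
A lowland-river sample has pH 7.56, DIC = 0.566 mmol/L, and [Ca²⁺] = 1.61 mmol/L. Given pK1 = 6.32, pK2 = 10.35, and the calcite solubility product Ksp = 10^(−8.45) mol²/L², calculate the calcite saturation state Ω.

Ω = 0.393

α₂ = 1 / (1 + [H⁺]/K2 + [H⁺]²/(K1K2)) = 1 / (1 + 10^+2.79 + 10^+1.55)
   = 1 / (1 + 616.60 + 35.481) = 1/653.08 = 0.001531
[CO3²⁻] = α₂ × DIC = 0.001531 × 0.566 = 0.0008667 mmol/L = 0.8667 μmol/L
Ksp = 10^(−8.45) = 3.548×10^-9
Ω = [Ca²⁺][CO3²⁻]/Ksp = (1.61×10^-3)(8.667×10^-7) / 3.548×10^-9 = 0.393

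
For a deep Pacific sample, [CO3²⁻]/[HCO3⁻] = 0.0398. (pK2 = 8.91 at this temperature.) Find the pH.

From K2 = [H⁺][CO3²⁻]/[HCO3⁻]:  pH = pK2 + log₁₀([CO3²⁻]/[HCO3⁻])
log₁₀(0.0398) = -1.400
pH = 8.91 + (-1.400) = 7.51

pH = 7.51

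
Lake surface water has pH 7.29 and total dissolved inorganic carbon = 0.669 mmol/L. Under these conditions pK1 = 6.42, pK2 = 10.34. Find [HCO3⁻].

[HCO3⁻] = 0.589 mmol/L

α₁ = 1 / (1 + [H⁺]/K1 + K2/[H⁺]) = 1 / (1 + 10^-0.87 + 10^-3.05)
   = 1 / (1 + 0.13490 + 0.00089125) = 1/1.1358 = 0.8804
[HCO3⁻] = α₁ × DIC = 0.8804 × 0.669 = 0.589 mmol/L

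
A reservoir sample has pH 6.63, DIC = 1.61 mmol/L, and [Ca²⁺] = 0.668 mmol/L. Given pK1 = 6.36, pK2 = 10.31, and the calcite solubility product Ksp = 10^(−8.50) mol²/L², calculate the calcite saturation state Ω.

α₂ = 1 / (1 + [H⁺]/K2 + [H⁺]²/(K1K2)) = 1 / (1 + 10^+3.68 + 10^+3.41)
   = 1 / (1 + 4786.3 + 2570.4) = 1/7357.7 = 0.0001359
[CO3²⁻] = α₂ × DIC = 0.0001359 × 1.61 = 0.0002188 mmol/L = 0.2188 μmol/L
Ksp = 10^(−8.50) = 3.162×10^-9
Ω = [Ca²⁺][CO3²⁻]/Ksp = (0.668×10^-3)(2.188×10^-7) / 3.162×10^-9 = 0.0462

Ω = 0.0462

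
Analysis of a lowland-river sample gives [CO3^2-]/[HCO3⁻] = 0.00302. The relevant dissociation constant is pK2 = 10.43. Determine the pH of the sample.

pH = 7.91

From K2 = [H⁺][CO3^2-]/[HCO3⁻]:  pH = pK2 + log₁₀([CO3^2-]/[HCO3⁻])
log₁₀(0.00302) = -2.520
pH = 10.43 + (-2.520) = 7.91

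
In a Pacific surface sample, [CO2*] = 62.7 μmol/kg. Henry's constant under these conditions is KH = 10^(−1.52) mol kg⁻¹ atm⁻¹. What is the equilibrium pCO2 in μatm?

KH = 10^(−1.52) = 3.020×10^-2 mol kg⁻¹ atm⁻¹
pCO2 = [CO2*]/KH = 62.7×10^-6 / 3.020×10^-2 = 2.08×10^-3 atm = 2080 μatm

pCO2 = 2080 μatm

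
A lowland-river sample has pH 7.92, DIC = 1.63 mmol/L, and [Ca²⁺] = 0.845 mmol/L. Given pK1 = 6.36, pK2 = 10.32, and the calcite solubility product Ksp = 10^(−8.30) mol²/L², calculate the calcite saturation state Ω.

α₂ = 1 / (1 + [H⁺]/K2 + [H⁺]²/(K1K2)) = 1 / (1 + 10^+2.40 + 10^+0.84)
   = 1 / (1 + 251.19 + 6.9183) = 1/259.11 = 0.003859
[CO3²⁻] = α₂ × DIC = 0.003859 × 1.63 = 0.006291 mmol/L = 6.291 μmol/L
Ksp = 10^(−8.30) = 5.012×10^-9
Ω = [Ca²⁺][CO3²⁻]/Ksp = (0.845×10^-3)(6.291×10^-6) / 5.012×10^-9 = 1.06

Ω = 1.06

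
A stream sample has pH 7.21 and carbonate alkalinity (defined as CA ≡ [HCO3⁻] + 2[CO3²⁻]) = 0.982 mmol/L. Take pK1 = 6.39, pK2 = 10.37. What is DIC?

CA = [HCO3⁻] + 2[CO3²⁻] = (α₁ + 2α₂)·DIC
At pH 7.21: [H⁺]/K1 = 10^-0.82 = 0.15136, K2/[H⁺] = 10^-3.16 = 0.00069183
α₁ = 1/(1 + 0.15136 + 0.00069183) = 1/1.1520 = 0.8680; α₂ = α₁·K2/[H⁺] = 0.0006005
α₁ + 2α₂ = 0.8692
DIC = CA / (α₁ + 2α₂) = 0.982 / 0.8692 = 1.13 mmol/L

DIC = 1.13 mmol/L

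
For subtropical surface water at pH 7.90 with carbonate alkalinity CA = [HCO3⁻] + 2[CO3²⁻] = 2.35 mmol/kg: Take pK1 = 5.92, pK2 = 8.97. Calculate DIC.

CA = [HCO3⁻] + 2[CO3²⁻] = (α₁ + 2α₂)·DIC
At pH 7.90: [H⁺]/K1 = 10^-1.98 = 0.010471, K2/[H⁺] = 10^-1.07 = 0.085114
α₁ = 1/(1 + 0.010471 + 0.085114) = 1/1.0956 = 0.9128; α₂ = α₁·K2/[H⁺] = 0.07769
α₁ + 2α₂ = 1.0681
DIC = CA / (α₁ + 2α₂) = 2.35 / 1.0681 = 2.20 mmol/kg

DIC = 2.20 mmol/kg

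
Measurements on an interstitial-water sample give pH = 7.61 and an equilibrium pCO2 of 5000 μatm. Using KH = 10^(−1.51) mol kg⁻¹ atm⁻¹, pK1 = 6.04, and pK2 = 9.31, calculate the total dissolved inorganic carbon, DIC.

DIC = 6.01 mmol/kg

[CO2*] = KH · pCO2 = 10^(−1.51) × 5000×10^-6 = 1.545×10^-4 mol/kg
α₀ = 1/(1 + K1/[H⁺] + K1K2/[H⁺]²) = 1/(1 + 10^+1.57 + 10^-0.13) = 0.02571
DIC = [CO2*]/α₀ = 1.545×10^-4 / 0.02571 = 6.01 mmol/kg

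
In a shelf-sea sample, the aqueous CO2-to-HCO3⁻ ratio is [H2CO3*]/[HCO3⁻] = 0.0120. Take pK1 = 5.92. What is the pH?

From K1 = [H⁺][HCO3⁻]/[H2CO3*]:  pH = pK1 − log₁₀([H2CO3*]/[HCO3⁻])
log₁₀(0.0120) = -1.921
pH = 5.92 − (-1.921) = 7.84

pH = 7.84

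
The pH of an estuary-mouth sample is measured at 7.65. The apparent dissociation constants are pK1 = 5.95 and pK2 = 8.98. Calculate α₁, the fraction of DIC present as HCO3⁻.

α₁ = 1 / (1 + [H⁺]/K1 + K2/[H⁺]) = 1 / (1 + 10^-1.70 + 10^-1.33)
   = 1 / (1 + 0.019953 + 0.046774) = 1/1.0667 = 0.9374

α₁ = 0.937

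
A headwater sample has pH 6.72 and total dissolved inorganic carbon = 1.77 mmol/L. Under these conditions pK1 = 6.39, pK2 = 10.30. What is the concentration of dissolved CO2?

α₀ = 1 / (1 + K1/[H⁺] + K1K2/[H⁺]²) = 1 / (1 + 10^+0.33 + 10^-3.25)
   = 1 / (1 + 2.1380 + 0.00056234) = 1/3.1385 = 0.3186
[CO2*] = α₀ × DIC = 0.3186 × 1.77 = 0.564 mmol/L

[CO2*] = 0.564 mmol/L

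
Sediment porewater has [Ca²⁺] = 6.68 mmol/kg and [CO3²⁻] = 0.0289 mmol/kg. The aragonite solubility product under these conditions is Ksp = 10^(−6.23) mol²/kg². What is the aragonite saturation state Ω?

Ksp = 10^(−6.23) = 5.888×10^-7
Ω = [Ca²⁺][CO3²⁻]/Ksp = (6.68×10^-3)(0.0289×10^-3) / 5.888×10^-7 = 0.328

Ω = 0.328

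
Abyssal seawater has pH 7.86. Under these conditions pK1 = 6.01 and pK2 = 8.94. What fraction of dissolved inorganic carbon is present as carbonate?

α₂ = 0.0758

α₂ = 1 / (1 + [H⁺]/K2 + [H⁺]²/(K1K2)) = 1 / (1 + 10^+1.08 + 10^-0.77)
   = 1 / (1 + 12.023 + 0.16982) = 1/13.192 = 0.07580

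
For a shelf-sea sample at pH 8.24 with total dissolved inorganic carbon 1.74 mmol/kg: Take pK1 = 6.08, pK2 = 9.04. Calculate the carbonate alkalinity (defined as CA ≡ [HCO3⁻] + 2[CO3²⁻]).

CA = [HCO3⁻] + 2[CO3²⁻] = (α₁ + 2α₂)·DIC
At pH 8.24: [H⁺]/K1 = 10^-2.16 = 0.0069183, K2/[H⁺] = 10^-0.80 = 0.15849
α₁ = 1/(1 + 0.0069183 + 0.15849) = 1/1.1654 = 0.8581; α₂ = α₁·K2/[H⁺] = 0.1360
α₁ + 2α₂ = 1.1301
CA = 1.1301 × 1.74 = 1.97 mmol/kg

CA = 1.97 mmol/kg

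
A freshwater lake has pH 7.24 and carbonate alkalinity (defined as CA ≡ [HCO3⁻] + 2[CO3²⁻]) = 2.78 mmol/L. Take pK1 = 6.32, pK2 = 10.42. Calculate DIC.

CA = [HCO3⁻] + 2[CO3²⁻] = (α₁ + 2α₂)·DIC
At pH 7.24: [H⁺]/K1 = 10^-0.92 = 0.12023, K2/[H⁺] = 10^-3.18 = 0.00066069
α₁ = 1/(1 + 0.12023 + 0.00066069) = 1/1.1209 = 0.8922; α₂ = α₁·K2/[H⁺] = 0.0005894
α₁ + 2α₂ = 0.8933
DIC = CA / (α₁ + 2α₂) = 2.78 / 0.8933 = 3.11 mmol/L

DIC = 3.11 mmol/L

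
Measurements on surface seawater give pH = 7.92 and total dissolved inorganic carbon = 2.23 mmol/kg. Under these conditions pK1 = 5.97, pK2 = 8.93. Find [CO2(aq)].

α₀ = 1 / (1 + K1/[H⁺] + K1K2/[H⁺]²) = 1 / (1 + 10^+1.95 + 10^+0.94)
   = 1 / (1 + 89.125 + 8.7096) = 1/98.835 = 0.01012
[CO2*] = α₀ × DIC = 0.01012 × 2.23 = 0.0226 mmol/kg

[CO2*] = 0.0226 mmol/kg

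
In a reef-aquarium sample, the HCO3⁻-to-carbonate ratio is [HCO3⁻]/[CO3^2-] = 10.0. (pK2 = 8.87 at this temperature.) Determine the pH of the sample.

From K2 = [H⁺][CO3^2-]/[HCO3⁻]:  pH = pK2 − log₁₀([HCO3⁻]/[CO3^2-])
log₁₀(10.0) = +1.000
pH = 8.87 − (+1.000) = 7.87

pH = 7.87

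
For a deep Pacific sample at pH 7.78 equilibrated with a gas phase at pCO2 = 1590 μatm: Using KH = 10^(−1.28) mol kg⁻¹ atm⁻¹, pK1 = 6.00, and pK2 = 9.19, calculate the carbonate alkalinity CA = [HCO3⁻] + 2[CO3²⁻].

[CO2*] = KH · pCO2 = 10^(−1.28) × 1590×10^-6 = 8.344×10^-5 mol/kg
α₀ = 1/(1 + K1/[H⁺] + K1K2/[H⁺]²) = 1/(1 + 10^+1.78 + 10^+0.37) = 0.01572
DIC = [CO2*]/α₀ = 8.344×10^-5 / 0.01572 = 5.307 mmol/kg
CA = (α₁ + 2α₂)·DIC = (0.9474 + 2×0.03686) × 5.307 = 5.42 mmol/kg

CA = 5.42 mmol/kg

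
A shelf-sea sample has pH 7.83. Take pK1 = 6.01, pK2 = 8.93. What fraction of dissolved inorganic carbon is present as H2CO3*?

α₀ = 0.0138

α₀ = 1 / (1 + K1/[H⁺] + K1K2/[H⁺]²) = 1 / (1 + 10^+1.82 + 10^+0.72)
   = 1 / (1 + 66.069 + 5.2481) = 1/72.317 = 0.01383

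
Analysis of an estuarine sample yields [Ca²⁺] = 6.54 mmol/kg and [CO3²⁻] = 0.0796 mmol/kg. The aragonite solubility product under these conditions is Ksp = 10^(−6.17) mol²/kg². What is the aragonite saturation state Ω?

Ksp = 10^(−6.17) = 6.761×10^-7
Ω = [Ca²⁺][CO3²⁻]/Ksp = (6.54×10^-3)(0.0796×10^-3) / 6.761×10^-7 = 0.770

Ω = 0.770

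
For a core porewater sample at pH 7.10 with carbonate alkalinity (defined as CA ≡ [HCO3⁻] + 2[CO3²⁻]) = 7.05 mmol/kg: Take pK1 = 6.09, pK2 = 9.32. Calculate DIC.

DIC = 7.69 mmol/kg

CA = [HCO3⁻] + 2[CO3²⁻] = (α₁ + 2α₂)·DIC
At pH 7.10: [H⁺]/K1 = 10^-1.01 = 0.097724, K2/[H⁺] = 10^-2.22 = 0.0060256
α₁ = 1/(1 + 0.097724 + 0.0060256) = 1/1.1037 = 0.9060; α₂ = α₁·K2/[H⁺] = 0.005459
α₁ + 2α₂ = 0.9169
DIC = CA / (α₁ + 2α₂) = 7.05 / 0.9169 = 7.69 mmol/kg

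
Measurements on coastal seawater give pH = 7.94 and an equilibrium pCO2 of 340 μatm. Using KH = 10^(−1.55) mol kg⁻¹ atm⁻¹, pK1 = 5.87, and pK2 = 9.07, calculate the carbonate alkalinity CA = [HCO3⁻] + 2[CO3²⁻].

[CO2*] = KH · pCO2 = 10^(−1.55) × 340×10^-6 = 9.583×10^-6 mol/kg
α₀ = 1/(1 + K1/[H⁺] + K1K2/[H⁺]²) = 1/(1 + 10^+2.07 + 10^+0.94) = 0.007862
DIC = [CO2*]/α₀ = 9.583×10^-6 / 0.007862 = 1.219 mmol/kg
CA = (α₁ + 2α₂)·DIC = (0.9237 + 2×0.06847) × 1.219 = 1.29 mmol/kg

CA = 1.29 mmol/kg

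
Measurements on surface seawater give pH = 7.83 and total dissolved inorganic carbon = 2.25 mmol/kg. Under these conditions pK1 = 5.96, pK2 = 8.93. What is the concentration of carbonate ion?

[CO3²⁻] = 0.164 mmol/kg

α₂ = 1 / (1 + [H⁺]/K2 + [H⁺]²/(K1K2)) = 1 / (1 + 10^+1.10 + 10^-0.77)
   = 1 / (1 + 12.589 + 0.16982) = 1/13.759 = 0.07268
[CO3²⁻] = α₂ × DIC = 0.07268 × 2.25 = 0.164 mmol/kg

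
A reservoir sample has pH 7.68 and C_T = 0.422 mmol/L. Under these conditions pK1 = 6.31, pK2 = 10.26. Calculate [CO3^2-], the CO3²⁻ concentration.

[CO3²⁻] = 1.06 μmol/L

α₂ = 1 / (1 + [H⁺]/K2 + [H⁺]²/(K1K2)) = 1 / (1 + 10^+2.58 + 10^+1.21)
   = 1 / (1 + 380.19 + 16.218) = 1/397.41 = 0.002516
[CO3²⁻] = α₂ × DIC = 0.002516 × 0.422 = 0.00106 mmol/L = 1.06 μmol/L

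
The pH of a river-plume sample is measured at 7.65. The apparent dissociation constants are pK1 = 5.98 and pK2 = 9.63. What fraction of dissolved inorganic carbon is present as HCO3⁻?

α₁ = 0.969

α₁ = 1 / (1 + [H⁺]/K1 + K2/[H⁺]) = 1 / (1 + 10^-1.67 + 10^-1.98)
   = 1 / (1 + 0.021380 + 0.010471) = 1/1.0319 = 0.9691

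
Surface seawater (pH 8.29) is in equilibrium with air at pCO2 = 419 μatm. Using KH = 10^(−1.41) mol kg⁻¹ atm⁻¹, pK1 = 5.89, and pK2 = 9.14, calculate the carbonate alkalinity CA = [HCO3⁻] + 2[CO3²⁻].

[CO2*] = KH · pCO2 = 10^(−1.41) × 419×10^-6 = 1.630×10^-5 mol/kg
α₀ = 1/(1 + K1/[H⁺] + K1K2/[H⁺]²) = 1/(1 + 10^+2.40 + 10^+1.55) = 0.003476
DIC = [CO2*]/α₀ = 1.630×10^-5 / 0.003476 = 4.689 mmol/kg
CA = (α₁ + 2α₂)·DIC = (0.8732 + 2×0.1233) × 4.689 = 5.25 mmol/kg

CA = 5.25 mmol/kg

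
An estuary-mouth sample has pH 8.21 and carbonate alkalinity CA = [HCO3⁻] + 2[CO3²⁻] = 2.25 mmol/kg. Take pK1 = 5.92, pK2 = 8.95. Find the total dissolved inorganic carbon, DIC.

DIC = 1.96 mmol/kg

CA = [HCO3⁻] + 2[CO3²⁻] = (α₁ + 2α₂)·DIC
At pH 8.21: [H⁺]/K1 = 10^-2.29 = 0.0051286, K2/[H⁺] = 10^-0.74 = 0.18197
α₁ = 1/(1 + 0.0051286 + 0.18197) = 1/1.1871 = 0.8424; α₂ = α₁·K2/[H⁺] = 0.1533
α₁ + 2α₂ = 1.1490
DIC = CA / (α₁ + 2α₂) = 2.25 / 1.1490 = 1.96 mmol/kg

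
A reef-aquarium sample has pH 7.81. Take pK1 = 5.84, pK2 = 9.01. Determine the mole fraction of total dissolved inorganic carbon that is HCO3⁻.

α₁ = 0.931

α₁ = 1 / (1 + [H⁺]/K1 + K2/[H⁺]) = 1 / (1 + 10^-1.97 + 10^-1.20)
   = 1 / (1 + 0.010715 + 0.063096) = 1/1.0738 = 0.9313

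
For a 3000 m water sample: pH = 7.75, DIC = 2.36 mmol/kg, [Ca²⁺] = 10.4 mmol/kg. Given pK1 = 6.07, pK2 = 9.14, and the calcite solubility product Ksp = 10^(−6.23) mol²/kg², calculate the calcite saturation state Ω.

Ω = 1.60

α₂ = 1 / (1 + [H⁺]/K2 + [H⁺]²/(K1K2)) = 1 / (1 + 10^+1.39 + 10^-0.29)
   = 1 / (1 + 24.547 + 0.51286) = 1/26.060 = 0.03837
[CO3²⁻] = α₂ × DIC = 0.03837 × 2.36 = 0.09056 mmol/kg
Ksp = 10^(−6.23) = 5.888×10^-7
Ω = [Ca²⁺][CO3²⁻]/Ksp = (10.4×10^-3)(9.056×10^-5) / 5.888×10^-7 = 1.60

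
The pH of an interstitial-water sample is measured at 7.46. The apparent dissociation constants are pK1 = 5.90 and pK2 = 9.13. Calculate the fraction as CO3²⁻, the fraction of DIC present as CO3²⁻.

α₂ = 1 / (1 + [H⁺]/K2 + [H⁺]²/(K1K2)) = 1 / (1 + 10^+1.67 + 10^+0.11)
   = 1 / (1 + 46.774 + 1.2882) = 1/49.062 = 0.02038

α₂ = 0.0204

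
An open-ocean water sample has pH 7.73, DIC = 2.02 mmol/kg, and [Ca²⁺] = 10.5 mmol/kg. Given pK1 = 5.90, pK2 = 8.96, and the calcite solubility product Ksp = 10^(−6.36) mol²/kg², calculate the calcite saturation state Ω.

α₂ = 1 / (1 + [H⁺]/K2 + [H⁺]²/(K1K2)) = 1 / (1 + 10^+1.23 + 10^-0.60)
   = 1 / (1 + 16.982 + 0.25119) = 1/18.234 = 0.05484
[CO3²⁻] = α₂ × DIC = 0.05484 × 2.02 = 0.1108 mmol/kg
Ksp = 10^(−6.36) = 4.365×10^-7
Ω = [Ca²⁺][CO3²⁻]/Ksp = (10.5×10^-3)(1.108×10^-4) / 4.365×10^-7 = 2.66

Ω = 2.66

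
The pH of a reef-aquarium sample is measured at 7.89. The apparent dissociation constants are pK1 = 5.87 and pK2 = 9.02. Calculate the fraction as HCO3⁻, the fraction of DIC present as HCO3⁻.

α₁ = 1 / (1 + [H⁺]/K1 + K2/[H⁺]) = 1 / (1 + 10^-2.02 + 10^-1.13)
   = 1 / (1 + 0.0095499 + 0.074131) = 1/1.0837 = 0.9228

α₁ = 0.923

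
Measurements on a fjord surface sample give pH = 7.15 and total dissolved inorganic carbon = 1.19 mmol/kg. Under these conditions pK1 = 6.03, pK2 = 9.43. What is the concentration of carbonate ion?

α₂ = 1 / (1 + [H⁺]/K2 + [H⁺]²/(K1K2)) = 1 / (1 + 10^+2.28 + 10^+1.16)
   = 1 / (1 + 190.55 + 14.454) = 1/206.00 = 0.004854
[CO3²⁻] = α₂ × DIC = 0.004854 × 1.19 = 0.00578 mmol/kg = 5.78 μmol/kg

[CO3²⁻] = 5.78 μmol/kg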